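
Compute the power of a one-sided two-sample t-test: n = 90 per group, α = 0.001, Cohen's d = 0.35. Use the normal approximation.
Power ≈ 0.23

Power calculation (two-sample t-test, normal approximation):
z_β = d · √(n/2) - z_α
z_β = 0.35 · √(90/2) - 3.090
z_β = 0.35 · 6.708 - 3.090
z_β = -0.742

Power = Φ(z_β) = Φ(-0.742) ≈ 0.229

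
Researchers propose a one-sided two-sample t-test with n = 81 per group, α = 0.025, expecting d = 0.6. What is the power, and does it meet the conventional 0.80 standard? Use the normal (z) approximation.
Power ≈ 0.97; the study is adequately powered (power ≥ 0.80)

Power calculation (two-sample t-test, normal approximation):
z_β = d · √(n/2) - z_α
z_β = 0.6 · √(81/2) - 1.960
z_β = 0.6 · 6.364 - 1.960
z_β = 1.858

Power = Φ(z_β) = Φ(1.858) ≈ 0.968

Effect size d = 0.6 is medium by Cohen's convention (0.2/0.5/0.8).

Threshold: power ≥ 0.80 is conventionally adequate.
Power ≈ 0.97 → the study is adequately powered (power ≥ 0.80).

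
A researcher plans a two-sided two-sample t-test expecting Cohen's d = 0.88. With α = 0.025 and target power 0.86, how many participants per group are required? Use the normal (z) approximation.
n = 29 per group

Sample size formula (two-sample t-test, normal approximation):
n = 2 · ((z_{α/2} + z_β) / d)²

z_{α/2} = 2.241 (for α = 0.025, two-sided)
z_β = 1.080 (for power = 0.86)
d = 0.88

n = 2 · ((2.241 + 1.080) / 0.88)²
n = 2 · (3.774)²
n ≈ 28.49
Round up to the next whole number: n = 29 per group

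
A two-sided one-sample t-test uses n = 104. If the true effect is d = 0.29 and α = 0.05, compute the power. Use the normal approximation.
Power ≈ 0.84

Power calculation (one-sample t-test, normal approximation):
z_β = d · √n - z_{α/2}
z_β = 0.29 · √104 - 1.960
z_β = 0.29 · 10.198 - 1.960
z_β = 0.997

Power = Φ(z_β) = Φ(0.997) ≈ 0.841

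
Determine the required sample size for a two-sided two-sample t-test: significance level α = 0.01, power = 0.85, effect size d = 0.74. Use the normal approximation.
n = 48 per group

Sample size formula (two-sample t-test, normal approximation):
n = 2 · ((z_{α/2} + z_β) / d)²

z_{α/2} = 2.576 (for α = 0.01, two-sided)
z_β = 1.036 (for power = 0.85)
d = 0.74

n = 2 · ((2.576 + 1.036) / 0.74)²
n = 2 · (4.881)²
n ≈ 47.65
Round up to the next whole number: n = 48 per group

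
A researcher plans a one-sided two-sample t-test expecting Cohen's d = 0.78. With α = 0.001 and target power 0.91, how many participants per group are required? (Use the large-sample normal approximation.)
n = 65 per group

Sample size formula (two-sample t-test, normal approximation):
n = 2 · ((z_α + z_β) / d)²

z_α = 3.090 (for α = 0.001, one-sided)
z_β = 1.341 (for power = 0.91)
d = 0.78

n = 2 · ((3.090 + 1.341) / 0.78)²
n = 2 · (5.681)²
n ≈ 64.55
Round up to the next whole number: n = 65 per group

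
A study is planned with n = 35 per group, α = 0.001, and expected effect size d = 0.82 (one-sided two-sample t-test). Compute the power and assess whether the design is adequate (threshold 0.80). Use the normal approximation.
Power ≈ 0.63; the study is underpowered (power < 0.80)

Power calculation (two-sample t-test, normal approximation):
z_β = d · √(n/2) - z_α
z_β = 0.82 · √(35/2) - 3.090
z_β = 0.82 · 4.183 - 3.090
z_β = 0.340

Power = Φ(z_β) = Φ(0.340) ≈ 0.633

Effect size d = 0.82 is large by Cohen's convention (0.2/0.5/0.8).

Threshold: power ≥ 0.80 is conventionally adequate.
Power ≈ 0.63 → the study is underpowered (power < 0.80).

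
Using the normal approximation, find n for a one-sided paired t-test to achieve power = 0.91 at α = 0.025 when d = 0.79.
n = 18 pairs

Sample size formula (paired t-test, normal approximation):
n = ((z_α + z_β) / d)²

z_α = 1.960 (for α = 0.025, one-sided)
z_β = 1.341 (for power = 0.91)
d = 0.79

n = ((1.960 + 1.341) / 0.79)²
n = (4.178)²
n ≈ 17.46
Round up to the next whole number: n = 18 pairs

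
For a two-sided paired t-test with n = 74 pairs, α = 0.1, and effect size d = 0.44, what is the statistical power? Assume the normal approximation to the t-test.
Power ≈ 0.98

Power calculation (paired t-test, normal approximation):
z_β = d · √n - z_{α/2}
z_β = 0.44 · √74 - 1.645
z_β = 0.44 · 8.602 - 1.645
z_β = 2.140

Power = Φ(z_β) = Φ(2.140) ≈ 0.984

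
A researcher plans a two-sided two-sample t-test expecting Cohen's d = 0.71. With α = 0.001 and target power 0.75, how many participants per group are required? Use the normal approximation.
n = 63 per group

Sample size formula (two-sample t-test, normal approximation):
n = 2 · ((z_{α/2} + z_β) / d)²

z_{α/2} = 3.291 (for α = 0.001, two-sided)
z_β = 0.674 (for power = 0.75)
d = 0.71

n = 2 · ((3.291 + 0.674) / 0.71)²
n = 2 · (5.585)²
n ≈ 62.38
Round up to the next whole number: n = 63 per group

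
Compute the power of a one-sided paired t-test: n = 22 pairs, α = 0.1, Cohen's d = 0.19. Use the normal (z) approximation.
Power ≈ 0.35

Power calculation (paired t-test, normal approximation):
z_β = d · √n - z_α
z_β = 0.19 · √22 - 1.282
z_β = 0.19 · 4.690 - 1.282
z_β = -0.390

Power = Φ(z_β) = Φ(-0.390) ≈ 0.348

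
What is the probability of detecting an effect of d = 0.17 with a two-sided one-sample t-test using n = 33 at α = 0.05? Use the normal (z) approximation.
Power ≈ 0.16

Power calculation (one-sample t-test, normal approximation):
z_β = d · √n - z_{α/2}
z_β = 0.17 · √33 - 1.960
z_β = 0.17 · 5.745 - 1.960
z_β = -0.983

Power = Φ(z_β) = Φ(-0.983) ≈ 0.163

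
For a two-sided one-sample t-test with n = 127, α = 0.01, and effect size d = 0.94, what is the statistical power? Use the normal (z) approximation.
Power ≈ 1.00

Power calculation (one-sample t-test, normal approximation):
z_β = d · √n - z_{α/2}
z_β = 0.94 · √127 - 2.576
z_β = 0.94 · 11.269 - 2.576
z_β = 8.017

Power = Φ(z_β) = Φ(8.017) ≈ 1.000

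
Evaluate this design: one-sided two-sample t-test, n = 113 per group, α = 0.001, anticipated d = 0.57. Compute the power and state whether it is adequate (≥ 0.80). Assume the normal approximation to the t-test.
Power ≈ 0.88; the study is adequately powered (power ≥ 0.80)

Power calculation (two-sample t-test, normal approximation):
z_β = d · √(n/2) - z_α
z_β = 0.57 · √(113/2) - 3.090
z_β = 0.57 · 7.517 - 3.090
z_β = 1.194

Power = Φ(z_β) = Φ(1.194) ≈ 0.884

Effect size d = 0.57 is medium by Cohen's convention (0.2/0.5/0.8).

Threshold: power ≥ 0.80 is conventionally adequate.
Power ≈ 0.88 → the study is adequately powered (power ≥ 0.80).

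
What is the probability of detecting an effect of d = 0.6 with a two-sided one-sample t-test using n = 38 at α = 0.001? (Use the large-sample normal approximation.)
Power ≈ 0.66

Power calculation (one-sample t-test, normal approximation):
z_β = d · √n - z_{α/2}
z_β = 0.6 · √38 - 3.291
z_β = 0.6 · 6.164 - 3.291
z_β = 0.408

Power = Φ(z_β) = Φ(0.408) ≈ 0.658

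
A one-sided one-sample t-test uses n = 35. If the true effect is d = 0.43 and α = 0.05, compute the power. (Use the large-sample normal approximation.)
Power ≈ 0.82

Power calculation (one-sample t-test, normal approximation):
z_β = d · √n - z_α
z_β = 0.43 · √35 - 1.645
z_β = 0.43 · 5.916 - 1.645
z_β = 0.899

Power = Φ(z_β) = Φ(0.899) ≈ 0.816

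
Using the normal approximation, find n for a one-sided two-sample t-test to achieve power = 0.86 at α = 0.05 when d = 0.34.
n = 129 per group

Sample size formula (two-sample t-test, normal approximation):
n = 2 · ((z_α + z_β) / d)²

z_α = 1.645 (for α = 0.05, one-sided)
z_β = 1.080 (for power = 0.86)
d = 0.34

n = 2 · ((1.645 + 1.080) / 0.34)²
n = 2 · (8.015)²
n ≈ 128.48
Round up to the next whole number: n = 129 per group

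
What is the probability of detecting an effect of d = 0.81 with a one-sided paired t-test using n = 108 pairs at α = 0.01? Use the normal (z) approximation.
Power ≈ 1.00

Power calculation (paired t-test, normal approximation):
z_β = d · √n - z_α
z_β = 0.81 · √108 - 2.326
z_β = 0.81 · 10.392 - 2.326
z_β = 6.091

Power = Φ(z_β) = Φ(6.091) ≈ 1.000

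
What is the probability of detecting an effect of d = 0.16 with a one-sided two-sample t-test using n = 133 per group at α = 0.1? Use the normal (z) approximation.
Power ≈ 0.51

Power calculation (two-sample t-test, normal approximation):
z_β = d · √(n/2) - z_α
z_β = 0.16 · √(133/2) - 1.282
z_β = 0.16 · 8.155 - 1.282
z_β = 0.023

Power = Φ(z_β) = Φ(0.023) ≈ 0.509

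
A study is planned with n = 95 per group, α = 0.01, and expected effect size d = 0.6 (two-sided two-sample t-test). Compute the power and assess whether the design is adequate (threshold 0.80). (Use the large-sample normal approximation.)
Power ≈ 0.94; the study is adequately powered (power ≥ 0.80)

Power calculation (two-sample t-test, normal approximation):
z_β = d · √(n/2) - z_{α/2}
z_β = 0.6 · √(95/2) - 2.576
z_β = 0.6 · 6.892 - 2.576
z_β = 1.559

Power = Φ(z_β) = Φ(1.559) ≈ 0.941

Effect size d = 0.6 is medium by Cohen's convention (0.2/0.5/0.8).

Threshold: power ≥ 0.80 is conventionally adequate.
Power ≈ 0.94 → the study is adequately powered (power ≥ 0.80).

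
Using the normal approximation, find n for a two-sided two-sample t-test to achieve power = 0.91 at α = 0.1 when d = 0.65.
n = 43 per group

Sample size formula (two-sample t-test, normal approximation):
n = 2 · ((z_{α/2} + z_β) / d)²

z_{α/2} = 1.645 (for α = 0.1, two-sided)
z_β = 1.341 (for power = 0.91)
d = 0.65

n = 2 · ((1.645 + 1.341) / 0.65)²
n = 2 · (4.594)²
n ≈ 42.21
Round up to the next whole number: n = 43 per group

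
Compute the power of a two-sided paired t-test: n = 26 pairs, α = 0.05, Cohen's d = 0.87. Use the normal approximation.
Power ≈ 0.99

Power calculation (paired t-test, normal approximation):
z_β = d · √n - z_{α/2}
z_β = 0.87 · √26 - 1.960
z_β = 0.87 · 5.099 - 1.960
z_β = 2.476

Power = Φ(z_β) = Φ(2.476) ≈ 0.993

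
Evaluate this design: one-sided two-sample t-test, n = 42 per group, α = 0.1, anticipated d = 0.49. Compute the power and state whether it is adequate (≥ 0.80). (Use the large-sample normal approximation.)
Power ≈ 0.83; the study is adequately powered (power ≥ 0.80)

Power calculation (two-sample t-test, normal approximation):
z_β = d · √(n/2) - z_α
z_β = 0.49 · √(42/2) - 1.282
z_β = 0.49 · 4.583 - 1.282
z_β = 0.964

Power = Φ(z_β) = Φ(0.964) ≈ 0.832

Effect size d = 0.49 is small by Cohen's convention (0.2/0.5/0.8).

Threshold: power ≥ 0.80 is conventionally adequate.
Power ≈ 0.83 → the study is adequately powered (power ≥ 0.80).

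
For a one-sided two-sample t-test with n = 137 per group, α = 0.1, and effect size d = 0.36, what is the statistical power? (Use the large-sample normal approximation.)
Power ≈ 0.96

Power calculation (two-sample t-test, normal approximation):
z_β = d · √(n/2) - z_α
z_β = 0.36 · √(137/2) - 1.282
z_β = 0.36 · 8.276 - 1.282
z_β = 1.698

Power = Φ(z_β) = Φ(1.698) ≈ 0.955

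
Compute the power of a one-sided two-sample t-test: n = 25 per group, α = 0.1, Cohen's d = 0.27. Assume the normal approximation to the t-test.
Power ≈ 0.37

Power calculation (two-sample t-test, normal approximation):
z_β = d · √(n/2) - z_α
z_β = 0.27 · √(25/2) - 1.282
z_β = 0.27 · 3.536 - 1.282
z_β = -0.327

Power = Φ(z_β) = Φ(-0.327) ≈ 0.372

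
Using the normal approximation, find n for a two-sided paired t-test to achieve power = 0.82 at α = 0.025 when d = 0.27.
n = 137 pairs

Sample size formula (paired t-test, normal approximation):
n = ((z_{α/2} + z_β) / d)²

z_{α/2} = 2.241 (for α = 0.025, two-sided)
z_β = 0.915 (for power = 0.82)
d = 0.27

n = ((2.241 + 0.915) / 0.27)²
n = (11.689)²
n ≈ 136.63
Round up to the next whole number: n = 137 pairs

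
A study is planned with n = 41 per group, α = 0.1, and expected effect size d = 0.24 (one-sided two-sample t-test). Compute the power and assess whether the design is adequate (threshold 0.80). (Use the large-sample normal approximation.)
Power ≈ 0.42; the study is underpowered (power < 0.80)

Power calculation (two-sample t-test, normal approximation):
z_β = d · √(n/2) - z_α
z_β = 0.24 · √(41/2) - 1.282
z_β = 0.24 · 4.528 - 1.282
z_β = -0.195

Power = Φ(z_β) = Φ(-0.195) ≈ 0.423

Effect size d = 0.24 is small by Cohen's convention (0.2/0.5/0.8).

Threshold: power ≥ 0.80 is conventionally adequate.
Power ≈ 0.42 → the study is underpowered (power < 0.80).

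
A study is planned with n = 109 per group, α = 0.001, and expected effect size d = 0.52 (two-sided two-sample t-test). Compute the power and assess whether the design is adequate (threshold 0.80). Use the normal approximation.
Power ≈ 0.71; the study is underpowered (power < 0.80)

Power calculation (two-sample t-test, normal approximation):
z_β = d · √(n/2) - z_{α/2}
z_β = 0.52 · √(109/2) - 3.291
z_β = 0.52 · 7.382 - 3.291
z_β = 0.548

Power = Φ(z_β) = Φ(0.548) ≈ 0.708

Effect size d = 0.52 is medium by Cohen's convention (0.2/0.5/0.8).

Threshold: power ≥ 0.80 is conventionally adequate.
Power ≈ 0.71 → the study is underpowered (power < 0.80).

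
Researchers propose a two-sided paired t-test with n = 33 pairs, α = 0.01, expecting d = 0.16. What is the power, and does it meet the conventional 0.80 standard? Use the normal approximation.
Power ≈ 0.05; the study is underpowered (power < 0.80)

Power calculation (paired t-test, normal approximation):
z_β = d · √n - z_{α/2}
z_β = 0.16 · √33 - 2.576
z_β = 0.16 · 5.745 - 2.576
z_β = -1.657

Power = Φ(z_β) = Φ(-1.657) ≈ 0.049

Effect size d = 0.16 is very small by Cohen's convention (0.2/0.5/0.8).

Threshold: power ≥ 0.80 is conventionally adequate.
Power ≈ 0.05 → the study is underpowered (power < 0.80).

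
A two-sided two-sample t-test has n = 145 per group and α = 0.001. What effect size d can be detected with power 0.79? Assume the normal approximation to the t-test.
d ≈ 0.48

Minimum detectable effect (two-sample t-test, normal approximation):
d = (z_{α/2} + z_β) / √(n/2)
d = (3.291 + 0.806) / √(145/2)
d = 4.097 / 8.515
d ≈ 0.48

By Cohen's convention (0.2 small / 0.5 medium / 0.8 large): small effect.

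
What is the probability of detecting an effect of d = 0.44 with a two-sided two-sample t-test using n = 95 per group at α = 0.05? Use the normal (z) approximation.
Power ≈ 0.86

Power calculation (two-sample t-test, normal approximation):
z_β = d · √(n/2) - z_{α/2}
z_β = 0.44 · √(95/2) - 1.960
z_β = 0.44 · 6.892 - 1.960
z_β = 1.073

Power = Φ(z_β) = Φ(1.073) ≈ 0.858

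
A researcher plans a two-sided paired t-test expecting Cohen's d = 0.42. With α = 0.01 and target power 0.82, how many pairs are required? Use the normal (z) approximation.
n = 70 pairs

Sample size formula (paired t-test, normal approximation):
n = ((z_{α/2} + z_β) / d)²

z_{α/2} = 2.576 (for α = 0.01, two-sided)
z_β = 0.915 (for power = 0.82)
d = 0.42

n = ((2.576 + 0.915) / 0.42)²
n = (8.312)²
n ≈ 69.09
Round up to the next whole number: n = 70 pairs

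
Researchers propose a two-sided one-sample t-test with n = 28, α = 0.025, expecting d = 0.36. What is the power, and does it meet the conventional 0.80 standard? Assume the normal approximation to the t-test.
Power ≈ 0.37; the study is underpowered (power < 0.80)

Power calculation (one-sample t-test, normal approximation):
z_β = d · √n - z_{α/2}
z_β = 0.36 · √28 - 2.241
z_β = 0.36 · 5.292 - 2.241
z_β = -0.336

Power = Φ(z_β) = Φ(-0.336) ≈ 0.368

Effect size d = 0.36 is small by Cohen's convention (0.2/0.5/0.8).

Threshold: power ≥ 0.80 is conventionally adequate.
Power ≈ 0.37 → the study is underpowered (power < 0.80).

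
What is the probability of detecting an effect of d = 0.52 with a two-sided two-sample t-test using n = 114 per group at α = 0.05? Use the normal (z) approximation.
Power ≈ 0.98

Power calculation (two-sample t-test, normal approximation):
z_β = d · √(n/2) - z_{α/2}
z_β = 0.52 · √(114/2) - 1.960
z_β = 0.52 · 7.550 - 1.960
z_β = 1.966

Power = Φ(z_β) = Φ(1.966) ≈ 0.975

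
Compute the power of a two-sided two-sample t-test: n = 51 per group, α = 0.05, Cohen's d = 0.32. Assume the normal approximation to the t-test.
Power ≈ 0.37

Power calculation (two-sample t-test, normal approximation):
z_β = d · √(n/2) - z_{α/2}
z_β = 0.32 · √(51/2) - 1.960
z_β = 0.32 · 5.050 - 1.960
z_β = -0.344

Power = Φ(z_β) = Φ(-0.344) ≈ 0.365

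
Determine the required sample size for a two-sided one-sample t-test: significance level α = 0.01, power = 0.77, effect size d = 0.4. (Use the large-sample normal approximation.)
n = 69

Sample size formula (one-sample t-test, normal approximation):
n = ((z_{α/2} + z_β) / d)²

z_{α/2} = 2.576 (for α = 0.01, two-sided)
z_β = 0.739 (for power = 0.77)
d = 0.4

n = ((2.576 + 0.739) / 0.4)²
n = (8.288)²
n ≈ 68.69
Round up to the next whole number: n = 69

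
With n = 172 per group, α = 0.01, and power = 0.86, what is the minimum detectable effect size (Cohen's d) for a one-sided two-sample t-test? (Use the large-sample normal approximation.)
d ≈ 0.37

Minimum detectable effect (two-sample t-test, normal approximation):
d = (z_α + z_β) / √(n/2)
d = (2.326 + 1.080) / √(172/2)
d = 3.407 / 9.274
d ≈ 0.37

By Cohen's convention (0.2 small / 0.5 medium / 0.8 large): small effect.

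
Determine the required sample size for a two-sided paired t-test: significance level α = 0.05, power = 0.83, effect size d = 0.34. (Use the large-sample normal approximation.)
n = 74 pairs

Sample size formula (paired t-test, normal approximation):
n = ((z_{α/2} + z_β) / d)²

z_{α/2} = 1.960 (for α = 0.05, two-sided)
z_β = 0.954 (for power = 0.83)
d = 0.34

n = ((1.960 + 0.954) / 0.34)²
n = (8.571)²
n ≈ 73.46
Round up to the next whole number: n = 74 pairs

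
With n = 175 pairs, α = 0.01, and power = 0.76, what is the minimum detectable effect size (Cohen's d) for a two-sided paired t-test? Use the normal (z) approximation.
d ≈ 0.25

Minimum detectable effect (paired t-test, normal approximation):
d = (z_{α/2} + z_β) / √n
d = (2.576 + 0.706) / √175
d = 3.282 / 13.229
d ≈ 0.25

By Cohen's convention (0.2 small / 0.5 medium / 0.8 large): small effect.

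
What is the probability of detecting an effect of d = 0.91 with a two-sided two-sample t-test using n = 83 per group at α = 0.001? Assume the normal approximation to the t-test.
Power ≈ 0.99

Power calculation (two-sample t-test, normal approximation):
z_β = d · √(n/2) - z_{α/2}
z_β = 0.91 · √(83/2) - 3.291
z_β = 0.91 · 6.442 - 3.291
z_β = 2.572

Power = Φ(z_β) = Φ(2.572) ≈ 0.995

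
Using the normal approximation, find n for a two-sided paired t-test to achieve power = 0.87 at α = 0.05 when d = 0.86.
n = 13 pairs

Sample size formula (paired t-test, normal approximation):
n = ((z_{α/2} + z_β) / d)²

z_{α/2} = 1.960 (for α = 0.05, two-sided)
z_β = 1.126 (for power = 0.87)
d = 0.86

n = ((1.960 + 1.126) / 0.86)²
n = (3.588)²
n ≈ 12.87
Round up to the next whole number: n = 13 pairs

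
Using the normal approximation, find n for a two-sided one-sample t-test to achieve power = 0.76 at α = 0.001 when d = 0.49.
n = 67

Sample size formula (one-sample t-test, normal approximation):
n = ((z_{α/2} + z_β) / d)²

z_{α/2} = 3.291 (for α = 0.001, two-sided)
z_β = 0.706 (for power = 0.76)
d = 0.49

n = ((3.291 + 0.706) / 0.49)²
n = (8.157)²
n ≈ 66.54
Round up to the next whole number: n = 67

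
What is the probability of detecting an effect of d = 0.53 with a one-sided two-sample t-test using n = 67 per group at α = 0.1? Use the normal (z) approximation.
Power ≈ 0.96

Power calculation (two-sample t-test, normal approximation):
z_β = d · √(n/2) - z_α
z_β = 0.53 · √(67/2) - 1.282
z_β = 0.53 · 5.788 - 1.282
z_β = 1.786

Power = Φ(z_β) = Φ(1.786) ≈ 0.963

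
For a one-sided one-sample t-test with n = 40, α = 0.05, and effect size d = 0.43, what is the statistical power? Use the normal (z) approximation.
Power ≈ 0.86

Power calculation (one-sample t-test, normal approximation):
z_β = d · √n - z_α
z_β = 0.43 · √40 - 1.645
z_β = 0.43 · 6.325 - 1.645
z_β = 1.075

Power = Φ(z_β) = Φ(1.075) ≈ 0.859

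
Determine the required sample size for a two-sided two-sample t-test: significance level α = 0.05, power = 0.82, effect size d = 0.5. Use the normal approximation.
n = 67 per group

Sample size formula (two-sample t-test, normal approximation):
n = 2 · ((z_{α/2} + z_β) / d)²

z_{α/2} = 1.960 (for α = 0.05, two-sided)
z_β = 0.915 (for power = 0.82)
d = 0.5

n = 2 · ((1.960 + 0.915) / 0.5)²
n = 2 · (5.750)²
n ≈ 66.12
Round up to the next whole number: n = 67 per group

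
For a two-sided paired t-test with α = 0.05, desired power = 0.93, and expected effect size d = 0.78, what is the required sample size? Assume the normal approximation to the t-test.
n = 20 pairs

Sample size formula (paired t-test, normal approximation):
n = ((z_{α/2} + z_β) / d)²

z_{α/2} = 1.960 (for α = 0.05, two-sided)
z_β = 1.476 (for power = 0.93)
d = 0.78

n = ((1.960 + 1.476) / 0.78)²
n = (4.405)²
n ≈ 19.40
Round up to the next whole number: n = 20 pairs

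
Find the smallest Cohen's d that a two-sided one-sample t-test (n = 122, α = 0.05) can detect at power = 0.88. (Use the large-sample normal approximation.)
d ≈ 0.28

Minimum detectable effect (one-sample t-test, normal approximation):
d = (z_{α/2} + z_β) / √n
d = (1.960 + 1.175) / √122
d = 3.135 / 11.045
d ≈ 0.28

By Cohen's convention (0.2 small / 0.5 medium / 0.8 large): small effect.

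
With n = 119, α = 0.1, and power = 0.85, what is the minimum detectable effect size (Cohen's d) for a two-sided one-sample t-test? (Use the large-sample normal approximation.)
d ≈ 0.25

Minimum detectable effect (one-sample t-test, normal approximation):
d = (z_{α/2} + z_β) / √n
d = (1.645 + 1.036) / √119
d = 2.681 / 10.909
d ≈ 0.25

By Cohen's convention (0.2 small / 0.5 medium / 0.8 large): small effect.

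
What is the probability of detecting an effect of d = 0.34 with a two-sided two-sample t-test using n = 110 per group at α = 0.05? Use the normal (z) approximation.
Power ≈ 0.71

Power calculation (two-sample t-test, normal approximation):
z_β = d · √(n/2) - z_{α/2}
z_β = 0.34 · √(110/2) - 1.960
z_β = 0.34 · 7.416 - 1.960
z_β = 0.562

Power = Φ(z_β) = Φ(0.562) ≈ 0.713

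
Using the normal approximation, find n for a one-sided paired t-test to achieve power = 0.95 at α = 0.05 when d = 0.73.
n = 21 pairs

Sample size formula (paired t-test, normal approximation):
n = ((z_α + z_β) / d)²

z_α = 1.645 (for α = 0.05, one-sided)
z_β = 1.645 (for power = 0.95)
d = 0.73

n = ((1.645 + 1.645) / 0.73)²
n = (4.507)²
n ≈ 20.31
Round up to the next whole number: n = 21 pairs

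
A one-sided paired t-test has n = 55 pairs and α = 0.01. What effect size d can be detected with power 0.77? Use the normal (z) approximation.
d ≈ 0.41

Minimum detectable effect (paired t-test, normal approximation):
d = (z_α + z_β) / √n
d = (2.326 + 0.739) / √55
d = 3.065 / 7.416
d ≈ 0.41

By Cohen's convention (0.2 small / 0.5 medium / 0.8 large): small effect.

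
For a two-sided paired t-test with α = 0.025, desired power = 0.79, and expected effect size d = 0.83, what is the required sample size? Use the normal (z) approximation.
n = 14 pairs

Sample size formula (paired t-test, normal approximation):
n = ((z_{α/2} + z_β) / d)²

z_{α/2} = 2.241 (for α = 0.025, two-sided)
z_β = 0.806 (for power = 0.79)
d = 0.83

n = ((2.241 + 0.806) / 0.83)²
n = (3.671)²
n ≈ 13.48
Round up to the next whole number: n = 14 pairs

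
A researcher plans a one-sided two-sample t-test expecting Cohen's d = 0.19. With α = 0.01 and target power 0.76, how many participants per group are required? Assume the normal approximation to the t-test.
n = 510 per group

Sample size formula (two-sample t-test, normal approximation):
n = 2 · ((z_α + z_β) / d)²

z_α = 2.326 (for α = 0.01, one-sided)
z_β = 0.706 (for power = 0.76)
d = 0.19

n = 2 · ((2.326 + 0.706) / 0.19)²
n = 2 · (15.958)²
n ≈ 509.32
Round up to the next whole number: n = 510 per group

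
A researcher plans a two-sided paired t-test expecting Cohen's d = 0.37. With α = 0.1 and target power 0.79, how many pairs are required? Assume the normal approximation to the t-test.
n = 44 pairs

Sample size formula (paired t-test, normal approximation):
n = ((z_{α/2} + z_β) / d)²

z_{α/2} = 1.645 (for α = 0.1, two-sided)
z_β = 0.806 (for power = 0.79)
d = 0.37

n = ((1.645 + 0.806) / 0.37)²
n = (6.624)²
n ≈ 43.88
Round up to the next whole number: n = 44 pairs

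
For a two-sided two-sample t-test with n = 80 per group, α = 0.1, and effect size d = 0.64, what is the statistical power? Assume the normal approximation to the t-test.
Power ≈ 0.99

Power calculation (two-sample t-test, normal approximation):
z_β = d · √(n/2) - z_{α/2}
z_β = 0.64 · √(80/2) - 1.645
z_β = 0.64 · 6.325 - 1.645
z_β = 2.403

Power = Φ(z_β) = Φ(2.403) ≈ 0.992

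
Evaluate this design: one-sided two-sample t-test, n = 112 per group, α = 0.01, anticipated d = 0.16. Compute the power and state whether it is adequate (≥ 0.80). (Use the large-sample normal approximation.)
Power ≈ 0.13; the study is underpowered (power < 0.80)

Power calculation (two-sample t-test, normal approximation):
z_β = d · √(n/2) - z_α
z_β = 0.16 · √(112/2) - 2.326
z_β = 0.16 · 7.483 - 2.326
z_β = -1.129

Power = Φ(z_β) = Φ(-1.129) ≈ 0.129

Effect size d = 0.16 is very small by Cohen's convention (0.2/0.5/0.8).

Threshold: power ≥ 0.80 is conventionally adequate.
Power ≈ 0.13 → the study is underpowered (power < 0.80).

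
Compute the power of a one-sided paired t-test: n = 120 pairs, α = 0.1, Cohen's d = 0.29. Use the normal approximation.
Power ≈ 0.97

Power calculation (paired t-test, normal approximation):
z_β = d · √n - z_α
z_β = 0.29 · √120 - 1.282
z_β = 0.29 · 10.954 - 1.282
z_β = 1.895

Power = Φ(z_β) = Φ(1.895) ≈ 0.971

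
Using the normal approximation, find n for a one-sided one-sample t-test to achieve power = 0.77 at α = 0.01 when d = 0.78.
n = 16

Sample size formula (one-sample t-test, normal approximation):
n = ((z_α + z_β) / d)²

z_α = 2.326 (for α = 0.01, one-sided)
z_β = 0.739 (for power = 0.77)
d = 0.78

n = ((2.326 + 0.739) / 0.78)²
n = (3.929)²
n ≈ 15.44
Round up to the next whole number: n = 16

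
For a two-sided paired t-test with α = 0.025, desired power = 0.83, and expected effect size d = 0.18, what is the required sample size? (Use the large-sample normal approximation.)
n = 316 pairs

Sample size formula (paired t-test, normal approximation):
n = ((z_{α/2} + z_β) / d)²

z_{α/2} = 2.241 (for α = 0.025, two-sided)
z_β = 0.954 (for power = 0.83)
d = 0.18

n = ((2.241 + 0.954) / 0.18)²
n = (17.750)²
n ≈ 315.06
Round up to the next whole number: n = 316 pairs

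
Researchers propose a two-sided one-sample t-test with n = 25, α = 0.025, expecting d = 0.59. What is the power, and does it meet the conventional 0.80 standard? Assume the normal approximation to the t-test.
Power ≈ 0.76; the study is underpowered (power < 0.80)

Power calculation (one-sample t-test, normal approximation):
z_β = d · √n - z_{α/2}
z_β = 0.59 · √25 - 2.241
z_β = 0.59 · 5.000 - 2.241
z_β = 0.709

Power = Φ(z_β) = Φ(0.709) ≈ 0.761

Effect size d = 0.59 is medium by Cohen's convention (0.2/0.5/0.8).

Threshold: power ≥ 0.80 is conventionally adequate.
Power ≈ 0.76 → the study is underpowered (power < 0.80).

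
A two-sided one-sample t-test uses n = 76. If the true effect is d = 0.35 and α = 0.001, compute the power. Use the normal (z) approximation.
Power ≈ 0.41

Power calculation (one-sample t-test, normal approximation):
z_β = d · √n - z_{α/2}
z_β = 0.35 · √76 - 3.291
z_β = 0.35 · 8.718 - 3.291
z_β = -0.239

Power = Φ(z_β) = Φ(-0.239) ≈ 0.405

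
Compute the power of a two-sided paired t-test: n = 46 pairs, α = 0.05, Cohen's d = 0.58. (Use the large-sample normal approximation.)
Power ≈ 0.98

Power calculation (paired t-test, normal approximation):
z_β = d · √n - z_{α/2}
z_β = 0.58 · √46 - 1.960
z_β = 0.58 · 6.782 - 1.960
z_β = 1.974

Power = Φ(z_β) = Φ(1.974) ≈ 0.976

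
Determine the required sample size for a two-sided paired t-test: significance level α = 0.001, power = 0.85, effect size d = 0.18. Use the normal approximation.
n = 578 pairs

Sample size formula (paired t-test, normal approximation):
n = ((z_{α/2} + z_β) / d)²

z_{α/2} = 3.291 (for α = 0.001, two-sided)
z_β = 1.036 (for power = 0.85)
d = 0.18

n = ((3.291 + 1.036) / 0.18)²
n = (24.039)²
n ≈ 577.87
Round up to the next whole number: n = 578 pairs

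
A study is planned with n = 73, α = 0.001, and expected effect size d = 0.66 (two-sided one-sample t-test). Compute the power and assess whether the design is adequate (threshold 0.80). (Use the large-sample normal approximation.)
Power ≈ 0.99; the study is adequately powered (power ≥ 0.80)

Power calculation (one-sample t-test, normal approximation):
z_β = d · √n - z_{α/2}
z_β = 0.66 · √73 - 3.291
z_β = 0.66 · 8.544 - 3.291
z_β = 2.349

Power = Φ(z_β) = Φ(2.349) ≈ 0.991

Effect size d = 0.66 is medium by Cohen's convention (0.2/0.5/0.8).

Threshold: power ≥ 0.80 is conventionally adequate.
Power ≈ 0.99 → the study is adequately powered (power ≥ 0.80).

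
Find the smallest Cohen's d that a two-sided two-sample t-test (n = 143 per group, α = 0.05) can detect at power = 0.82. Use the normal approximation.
d ≈ 0.34

Minimum detectable effect (two-sample t-test, normal approximation):
d = (z_{α/2} + z_β) / √(n/2)
d = (1.960 + 0.915) / √(143/2)
d = 2.875 / 8.456
d ≈ 0.34

By Cohen's convention (0.2 small / 0.5 medium / 0.8 large): small effect.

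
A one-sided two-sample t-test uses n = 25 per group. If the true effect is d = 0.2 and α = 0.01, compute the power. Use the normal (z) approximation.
Power ≈ 0.05

Power calculation (two-sample t-test, normal approximation):
z_β = d · √(n/2) - z_α
z_β = 0.2 · √(25/2) - 2.326
z_β = 0.2 · 3.536 - 2.326
z_β = -1.619

Power = Φ(z_β) = Φ(-1.619) ≈ 0.053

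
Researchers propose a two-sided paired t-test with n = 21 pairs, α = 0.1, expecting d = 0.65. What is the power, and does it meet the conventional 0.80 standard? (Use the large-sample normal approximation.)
Power ≈ 0.91; the study is adequately powered (power ≥ 0.80)

Power calculation (paired t-test, normal approximation):
z_β = d · √n - z_{α/2}
z_β = 0.65 · √21 - 1.645
z_β = 0.65 · 4.583 - 1.645
z_β = 1.334

Power = Φ(z_β) = Φ(1.334) ≈ 0.909

Effect size d = 0.65 is medium by Cohen's convention (0.2/0.5/0.8).

Threshold: power ≥ 0.80 is conventionally adequate.
Power ≈ 0.91 → the study is adequately powered (power ≥ 0.80).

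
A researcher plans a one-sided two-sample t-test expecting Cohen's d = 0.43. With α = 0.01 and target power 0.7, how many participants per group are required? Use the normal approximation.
n = 88 per group

Sample size formula (two-sample t-test, normal approximation):
n = 2 · ((z_α + z_β) / d)²

z_α = 2.326 (for α = 0.01, one-sided)
z_β = 0.524 (for power = 0.7)
d = 0.43

n = 2 · ((2.326 + 0.524) / 0.43)²
n = 2 · (6.628)²
n ≈ 87.86
Round up to the next whole number: n = 88 per group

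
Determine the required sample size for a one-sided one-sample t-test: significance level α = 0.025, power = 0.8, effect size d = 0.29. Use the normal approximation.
n = 94

Sample size formula (one-sample t-test, normal approximation):
n = ((z_α + z_β) / d)²

z_α = 1.960 (for α = 0.025, one-sided)
z_β = 0.842 (for power = 0.8)
d = 0.29

n = ((1.960 + 0.842) / 0.29)²
n = (9.662)²
n ≈ 93.35
Round up to the next whole number: n = 94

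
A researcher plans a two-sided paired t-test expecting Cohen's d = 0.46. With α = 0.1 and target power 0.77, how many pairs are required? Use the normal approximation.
n = 27 pairs

Sample size formula (paired t-test, normal approximation):
n = ((z_{α/2} + z_β) / d)²

z_{α/2} = 1.645 (for α = 0.1, two-sided)
z_β = 0.739 (for power = 0.77)
d = 0.46

n = ((1.645 + 0.739) / 0.46)²
n = (5.183)²
n ≈ 26.86
Round up to the next whole number: n = 27 pairs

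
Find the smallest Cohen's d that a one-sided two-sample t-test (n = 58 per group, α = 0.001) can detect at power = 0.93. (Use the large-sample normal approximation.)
d ≈ 0.85

Minimum detectable effect (two-sample t-test, normal approximation):
d = (z_α + z_β) / √(n/2)
d = (3.090 + 1.476) / √(58/2)
d = 4.566 / 5.385
d ≈ 0.85

By Cohen's convention (0.2 small / 0.5 medium / 0.8 large): large effect.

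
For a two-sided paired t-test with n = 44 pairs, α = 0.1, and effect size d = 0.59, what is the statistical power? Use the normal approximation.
Power ≈ 0.99

Power calculation (paired t-test, normal approximation):
z_β = d · √n - z_{α/2}
z_β = 0.59 · √44 - 1.645
z_β = 0.59 · 6.633 - 1.645
z_β = 2.269

Power = Φ(z_β) = Φ(2.269) ≈ 0.988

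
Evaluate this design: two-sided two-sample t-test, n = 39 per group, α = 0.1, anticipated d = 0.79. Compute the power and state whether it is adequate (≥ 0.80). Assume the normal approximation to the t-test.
Power ≈ 0.97; the study is adequately powered (power ≥ 0.80)

Power calculation (two-sample t-test, normal approximation):
z_β = d · √(n/2) - z_{α/2}
z_β = 0.79 · √(39/2) - 1.645
z_β = 0.79 · 4.416 - 1.645
z_β = 1.844

Power = Φ(z_β) = Φ(1.844) ≈ 0.967

Effect size d = 0.79 is medium by Cohen's convention (0.2/0.5/0.8).

Threshold: power ≥ 0.80 is conventionally adequate.
Power ≈ 0.97 → the study is adequately powered (power ≥ 0.80).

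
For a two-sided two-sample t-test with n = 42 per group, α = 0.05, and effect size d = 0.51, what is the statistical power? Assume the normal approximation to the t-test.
Power ≈ 0.65

Power calculation (two-sample t-test, normal approximation):
z_β = d · √(n/2) - z_{α/2}
z_β = 0.51 · √(42/2) - 1.960
z_β = 0.51 · 4.583 - 1.960
z_β = 0.377

Power = Φ(z_β) = Φ(0.377) ≈ 0.647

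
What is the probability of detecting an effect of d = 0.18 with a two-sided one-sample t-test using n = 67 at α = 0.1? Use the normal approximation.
Power ≈ 0.43

Power calculation (one-sample t-test, normal approximation):
z_β = d · √n - z_{α/2}
z_β = 0.18 · √67 - 1.645
z_β = 0.18 · 8.185 - 1.645
z_β = -0.171

Power = Φ(z_β) = Φ(-0.171) ≈ 0.432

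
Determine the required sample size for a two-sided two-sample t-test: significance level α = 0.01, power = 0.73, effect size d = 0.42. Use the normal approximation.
n = 116 per group

Sample size formula (two-sample t-test, normal approximation):
n = 2 · ((z_{α/2} + z_β) / d)²

z_{α/2} = 2.576 (for α = 0.01, two-sided)
z_β = 0.613 (for power = 0.73)
d = 0.42

n = 2 · ((2.576 + 0.613) / 0.42)²
n = 2 · (7.593)²
n ≈ 115.31
Round up to the next whole number: n = 116 per group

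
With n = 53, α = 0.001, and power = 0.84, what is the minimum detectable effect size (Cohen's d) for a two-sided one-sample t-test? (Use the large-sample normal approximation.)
d ≈ 0.59

Minimum detectable effect (one-sample t-test, normal approximation):
d = (z_{α/2} + z_β) / √n
d = (3.291 + 0.994) / √53
d = 4.285 / 7.280
d ≈ 0.59

By Cohen's convention (0.2 small / 0.5 medium / 0.8 large): medium effect.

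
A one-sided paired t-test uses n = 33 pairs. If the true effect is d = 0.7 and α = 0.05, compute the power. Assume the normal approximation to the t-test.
Power ≈ 0.99

Power calculation (paired t-test, normal approximation):
z_β = d · √n - z_α
z_β = 0.7 · √33 - 1.645
z_β = 0.7 · 5.745 - 1.645
z_β = 2.376

Power = Φ(z_β) = Φ(2.376) ≈ 0.991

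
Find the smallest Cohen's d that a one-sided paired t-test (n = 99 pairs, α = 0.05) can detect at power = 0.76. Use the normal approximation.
d ≈ 0.24

Minimum detectable effect (paired t-test, normal approximation):
d = (z_α + z_β) / √n
d = (1.645 + 0.706) / √99
d = 2.351 / 9.950
d ≈ 0.24

By Cohen's convention (0.2 small / 0.5 medium / 0.8 large): small effect.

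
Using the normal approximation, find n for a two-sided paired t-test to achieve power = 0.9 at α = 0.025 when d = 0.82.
n = 19 pairs

Sample size formula (paired t-test, normal approximation):
n = ((z_{α/2} + z_β) / d)²

z_{α/2} = 2.241 (for α = 0.025, two-sided)
z_β = 1.282 (for power = 0.9)
d = 0.82

n = ((2.241 + 1.282) / 0.82)²
n = (4.296)²
n ≈ 18.46
Round up to the next whole number: n = 19 pairs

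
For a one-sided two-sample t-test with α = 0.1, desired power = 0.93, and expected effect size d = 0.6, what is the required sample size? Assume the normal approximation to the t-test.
n = 43 per group

Sample size formula (two-sample t-test, normal approximation):
n = 2 · ((z_α + z_β) / d)²

z_α = 1.282 (for α = 0.1, one-sided)
z_β = 1.476 (for power = 0.93)
d = 0.6

n = 2 · ((1.282 + 1.476) / 0.6)²
n = 2 · (4.597)²
n ≈ 42.26
Round up to the next whole number: n = 43 per group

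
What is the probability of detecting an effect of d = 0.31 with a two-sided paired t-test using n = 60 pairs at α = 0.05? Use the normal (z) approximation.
Power ≈ 0.67

Power calculation (paired t-test, normal approximation):
z_β = d · √n - z_{α/2}
z_β = 0.31 · √60 - 1.960
z_β = 0.31 · 7.746 - 1.960
z_β = 0.441

Power = Φ(z_β) = Φ(0.441) ≈ 0.670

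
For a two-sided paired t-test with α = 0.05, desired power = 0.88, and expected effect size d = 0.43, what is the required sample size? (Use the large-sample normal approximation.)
n = 54 pairs

Sample size formula (paired t-test, normal approximation):
n = ((z_{α/2} + z_β) / d)²

z_{α/2} = 1.960 (for α = 0.05, two-sided)
z_β = 1.175 (for power = 0.88)
d = 0.43

n = ((1.960 + 1.175) / 0.43)²
n = (7.291)²
n ≈ 53.16
Round up to the next whole number: n = 54 pairs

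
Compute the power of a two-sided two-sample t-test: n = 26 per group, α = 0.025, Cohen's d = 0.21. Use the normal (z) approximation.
Power ≈ 0.07

Power calculation (two-sample t-test, normal approximation):
z_β = d · √(n/2) - z_{α/2}
z_β = 0.21 · √(26/2) - 2.241
z_β = 0.21 · 3.606 - 2.241
z_β = -1.484

Power = Φ(z_β) = Φ(-1.484) ≈ 0.069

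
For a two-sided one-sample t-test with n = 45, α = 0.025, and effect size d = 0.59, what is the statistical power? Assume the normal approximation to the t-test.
Power ≈ 0.96

Power calculation (one-sample t-test, normal approximation):
z_β = d · √n - z_{α/2}
z_β = 0.59 · √45 - 2.241
z_β = 0.59 · 6.708 - 2.241
z_β = 1.716

Power = Φ(z_β) = Φ(1.716) ≈ 0.957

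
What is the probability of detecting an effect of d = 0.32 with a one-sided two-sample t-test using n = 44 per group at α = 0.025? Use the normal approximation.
Power ≈ 0.32

Power calculation (two-sample t-test, normal approximation):
z_β = d · √(n/2) - z_α
z_β = 0.32 · √(44/2) - 1.960
z_β = 0.32 · 4.690 - 1.960
z_β = -0.459

Power = Φ(z_β) = Φ(-0.459) ≈ 0.323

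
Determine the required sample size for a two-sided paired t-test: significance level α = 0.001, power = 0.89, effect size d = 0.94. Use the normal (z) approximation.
n = 24 pairs

Sample size formula (paired t-test, normal approximation):
n = ((z_{α/2} + z_β) / d)²

z_{α/2} = 3.291 (for α = 0.001, two-sided)
z_β = 1.227 (for power = 0.89)
d = 0.94

n = ((3.291 + 1.227) / 0.94)²
n = (4.806)²
n ≈ 23.10
Round up to the next whole number: n = 24 pairs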